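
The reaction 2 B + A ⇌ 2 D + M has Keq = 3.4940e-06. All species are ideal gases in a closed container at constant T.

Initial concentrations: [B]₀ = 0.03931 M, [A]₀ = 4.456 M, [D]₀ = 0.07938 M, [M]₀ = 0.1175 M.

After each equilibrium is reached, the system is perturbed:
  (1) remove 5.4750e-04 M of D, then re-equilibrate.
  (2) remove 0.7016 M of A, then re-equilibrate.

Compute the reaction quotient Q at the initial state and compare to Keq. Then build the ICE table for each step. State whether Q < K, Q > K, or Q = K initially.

Q₀ = 0.1075; Q > K (proceeds reverse)

Q₀ = 0.1075 vs Keq = 3.4940e-06 ⇒ Q>K, reverse
Step 1:
                  B         A         D         M
  I         0.03931     4.456   0.07938    0.1175
  C         0.07773   0.03886  -0.07773  -0.03886
  E           0.117     4.495  0.001654   0.07864
  solve Keq expr → x = -0.03886; check Q = 3.4940e-06
Then remove 5.4750e-04 M of D.
Step 2:
                  B         A         D         M
  I           0.117     4.495  0.001106   0.07864
  C       -5.3706e-04 -2.6853e-04 5.3706e-04 2.6853e-04
  E          0.1165     4.495  0.001644   0.07891
  solve Keq expr → x = 2.6853e-04; check Q = 3.4940e-06
Then remove 0.7016 M of A.
Step 3:
                  B         A         D         M
  I          0.1165     3.793  0.001644   0.07891
  C       1.3137e-04 6.5685e-05 -1.3137e-04 -6.5685e-05
  E          0.1166     3.793  0.001512   0.07884
  solve Keq expr → x = -6.5685e-05; check Q = 3.4940e-06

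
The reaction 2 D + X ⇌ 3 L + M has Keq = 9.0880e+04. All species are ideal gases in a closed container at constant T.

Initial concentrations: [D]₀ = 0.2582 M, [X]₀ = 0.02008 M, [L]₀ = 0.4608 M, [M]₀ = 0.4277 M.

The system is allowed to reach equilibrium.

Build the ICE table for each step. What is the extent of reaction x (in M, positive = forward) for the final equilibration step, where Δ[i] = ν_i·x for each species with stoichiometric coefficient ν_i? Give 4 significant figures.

x = 0.02007 M

Q₀ = 31.26 vs Keq = 9.0880e+04 ⇒ Q<K, forward
Step 1:
                   D          X          L          M
  Initial     0.2582    0.02008     0.4608     0.4277
  Change    -0.04013   -0.02007     0.0602    0.02007
  Equil       0.2181 1.4652e-05      0.521     0.4478
  solve Keq expr → x = 0.02007; check Q = 9.0880e+04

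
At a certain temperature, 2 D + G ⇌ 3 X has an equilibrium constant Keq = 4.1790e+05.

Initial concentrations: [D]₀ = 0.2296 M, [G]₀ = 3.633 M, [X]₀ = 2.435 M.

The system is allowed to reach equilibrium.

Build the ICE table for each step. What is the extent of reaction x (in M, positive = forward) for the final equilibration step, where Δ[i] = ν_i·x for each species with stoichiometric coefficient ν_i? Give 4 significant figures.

Q₀ = 75.39 vs Keq = 4.1790e+05 ⇒ Q<K, forward
Step 1:
                    D           G           X
  I            0.2296       3.633       2.435
  C           -0.2258     -0.1129      0.3387
  E          0.003809        3.52       2.774
  solve Keq expr → x = 0.1129; check Q = 4.1790e+05

x = 0.1129 M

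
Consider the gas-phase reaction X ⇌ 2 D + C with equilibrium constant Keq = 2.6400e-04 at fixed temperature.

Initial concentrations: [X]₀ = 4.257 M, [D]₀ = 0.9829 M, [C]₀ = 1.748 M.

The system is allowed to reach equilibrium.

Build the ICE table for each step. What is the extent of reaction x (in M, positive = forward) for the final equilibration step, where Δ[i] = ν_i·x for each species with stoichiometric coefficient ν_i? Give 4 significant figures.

Q₀ = 0.3967 vs Keq = 2.6400e-04 ⇒ Q>K, reverse
Step 1:
                    X           D           C
  init          4.257      0.9829       1.748
  Δ            0.4758     -0.9516     -0.4758
  eq            4.733     0.03134       1.272
  solve Keq expr → x = -0.4758; check Q = 2.6400e-04

x = -0.4758 M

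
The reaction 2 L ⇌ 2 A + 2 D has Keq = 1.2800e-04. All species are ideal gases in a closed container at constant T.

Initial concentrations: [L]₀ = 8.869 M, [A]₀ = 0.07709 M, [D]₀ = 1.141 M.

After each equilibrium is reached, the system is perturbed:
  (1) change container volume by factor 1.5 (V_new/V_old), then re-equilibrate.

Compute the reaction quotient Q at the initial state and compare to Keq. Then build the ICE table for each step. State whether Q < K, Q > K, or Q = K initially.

Q₀ = 9.8360e-05 vs Keq = 1.2800e-04 ⇒ Q<K, forward
Step 1:
                   L          A          D
  I            8.869    0.07709      1.141
  C         -0.00999    0.00999    0.00999
  E            8.859    0.08708      1.151
  solve Keq expr → x = 0.004995; check Q = 1.2800e-04
Then change container volume by factor 1.5 (V_new/V_old).
Step 2:
                   L          A          D
  I            5.906    0.05805     0.7673
  C         -0.02582    0.02582    0.02582
  E             5.88    0.08388     0.7931
  solve Keq expr → x = 0.01291; check Q = 1.2800e-04

Q₀ = 9.8360e-05; Q < K (proceeds forward)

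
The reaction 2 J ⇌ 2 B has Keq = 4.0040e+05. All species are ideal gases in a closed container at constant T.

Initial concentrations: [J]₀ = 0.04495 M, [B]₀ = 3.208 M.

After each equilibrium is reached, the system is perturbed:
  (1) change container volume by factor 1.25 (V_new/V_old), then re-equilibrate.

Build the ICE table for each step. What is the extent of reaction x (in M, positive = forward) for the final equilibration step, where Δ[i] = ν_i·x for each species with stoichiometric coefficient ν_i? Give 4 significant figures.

x = 0 M

Q₀ = 5093 vs Keq = 4.0040e+05 ⇒ Q<K, forward
Step 1:
                  J         B
  I         0.04495     3.208
  C        -0.03982   0.03982
  E        0.005133     3.248
  solve Keq expr → x = 0.01991; check Q = 4.0040e+05
Then change container volume by factor 1.25 (V_new/V_old).
Step 2:
                  J         B
  I        0.004106     2.598
  C               0         0
  E        0.004106     2.598
  solve Keq expr → x = 0; check Q = 4.0040e+05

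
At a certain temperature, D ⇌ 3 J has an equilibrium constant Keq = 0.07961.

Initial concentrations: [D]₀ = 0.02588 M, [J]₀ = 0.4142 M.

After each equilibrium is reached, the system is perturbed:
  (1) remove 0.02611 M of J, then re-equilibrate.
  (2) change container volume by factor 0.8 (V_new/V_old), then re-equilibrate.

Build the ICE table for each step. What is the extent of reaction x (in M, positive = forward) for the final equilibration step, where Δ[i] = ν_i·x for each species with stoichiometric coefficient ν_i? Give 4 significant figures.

Q₀ = 2.746 vs Keq = 0.07961 ⇒ Q>K, reverse
Step 1:
                    D           J
  I           0.02588      0.4142
  C           0.07199      -0.216
  E           0.09787      0.1982
  solve Keq expr → x = -0.07199; check Q = 0.07961
Then remove 0.02611 M of J.
Step 2:
                    D           J
  I           0.09787      0.1721
  C         -0.007072     0.02122
  E           0.09079      0.1933
  solve Keq expr → x = 0.007072; check Q = 0.07961
Then change container volume by factor 0.8 (V_new/V_old).
Step 3:
                    D           J
  I            0.1135      0.2417
  C          0.009291    -0.02787
  E            0.1228      0.2138
  solve Keq expr → x = -0.009291; check Q = 0.07961

x = -0.009291 M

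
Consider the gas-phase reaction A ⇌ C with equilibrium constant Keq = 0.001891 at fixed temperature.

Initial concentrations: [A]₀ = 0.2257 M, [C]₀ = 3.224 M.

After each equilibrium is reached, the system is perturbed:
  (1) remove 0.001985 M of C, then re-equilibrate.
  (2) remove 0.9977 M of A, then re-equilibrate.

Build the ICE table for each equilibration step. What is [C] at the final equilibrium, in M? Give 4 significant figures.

Q₀ = 14.28 vs Keq = 0.001891 ⇒ Q>K, reverse
Step 1:
                  A         C
  init       0.2257     3.224
  Δ           3.217    -3.217
  eq          3.443  0.006511
  solve Keq expr → x = -3.217; check Q = 0.001891
Then remove 0.001985 M of C.
Step 2:
                  A         C
  init        3.443  0.004526
  Δ       -0.001981  0.001981
  eq          3.441  0.006507
  solve Keq expr → x = 0.001981; check Q = 0.001891
Then remove 0.9977 M of A.
Step 3:
                  A         C
  init        2.444  0.006507
  Δ        0.001883 -0.001883
  eq          2.445  0.004624
  solve Keq expr → x = -0.001883; check Q = 0.001891

[C]_eq = 0.004624 M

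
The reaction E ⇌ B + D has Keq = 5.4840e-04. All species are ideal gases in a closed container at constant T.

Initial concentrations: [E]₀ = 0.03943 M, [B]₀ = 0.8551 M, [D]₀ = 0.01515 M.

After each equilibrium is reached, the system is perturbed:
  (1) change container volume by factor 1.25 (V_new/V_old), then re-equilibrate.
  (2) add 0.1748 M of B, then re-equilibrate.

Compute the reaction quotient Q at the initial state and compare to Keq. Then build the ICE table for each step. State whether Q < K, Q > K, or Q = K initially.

Q₀ = 0.3286; Q > K (proceeds reverse)

Q₀ = 0.3286 vs Keq = 5.4840e-04 ⇒ Q>K, reverse
Step 1:
                  E         B         D
  I         0.03943    0.8551   0.01515
  C         0.01511  -0.01511  -0.01511
  E         0.05454      0.84 3.5610e-05
  solve Keq expr → x = -0.01511; check Q = 5.4840e-04
Then change container volume by factor 1.25 (V_new/V_old).
Step 2:
                  E         B         D
  I         0.04364     0.672 2.8488e-05
  C       -7.1159e-06 7.1159e-06 7.1159e-06
  E         0.04363     0.672 3.5604e-05
  solve Keq expr → x = 7.1159e-06; check Q = 5.4840e-04
Then add 0.1748 M of B.
Step 3:
                  E         B         D
  I         0.04363    0.8468 3.5604e-05
  C       7.3446e-06 -7.3446e-06 -7.3446e-06
  E         0.04364    0.8468 2.8260e-05
  solve Keq expr → x = -7.3446e-06; check Q = 5.4840e-04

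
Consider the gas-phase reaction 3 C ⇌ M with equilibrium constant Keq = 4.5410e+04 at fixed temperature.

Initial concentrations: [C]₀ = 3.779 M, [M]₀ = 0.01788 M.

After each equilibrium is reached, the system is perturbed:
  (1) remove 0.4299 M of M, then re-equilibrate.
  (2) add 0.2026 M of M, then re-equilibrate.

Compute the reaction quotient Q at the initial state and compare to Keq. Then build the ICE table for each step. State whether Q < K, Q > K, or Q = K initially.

Q₀ = 3.3131e-04 vs Keq = 4.5410e+04 ⇒ Q<K, forward
Step 1:
                    C           M
  I             3.779     0.01788
  C            -3.749        1.25
  E           0.03033       1.267
  solve Keq expr → x = 1.25; check Q = 4.5410e+04
Then remove 0.4299 M of M.
Step 2:
                    C           M
  I           0.03033      0.8375
  C         -0.003899      0.0013
  E           0.02643      0.8388
  solve Keq expr → x = 0.0013; check Q = 4.5410e+04
Then add 0.2026 M of M.
Step 3:
                    C           M
  I           0.02643       1.041
  C          0.001971 -6.5692e-04
  E           0.02841       1.041
  solve Keq expr → x = -6.5692e-04; check Q = 4.5410e+04

Q₀ = 3.3131e-04; Q < K (proceeds forward)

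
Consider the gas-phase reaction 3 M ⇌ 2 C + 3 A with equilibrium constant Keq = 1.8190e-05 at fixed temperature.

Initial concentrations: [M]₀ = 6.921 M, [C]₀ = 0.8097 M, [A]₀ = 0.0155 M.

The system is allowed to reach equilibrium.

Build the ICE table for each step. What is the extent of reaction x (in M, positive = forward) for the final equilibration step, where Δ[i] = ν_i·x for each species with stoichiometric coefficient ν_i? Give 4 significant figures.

x = 0.0572 M

Q₀ = 7.3644e-09 vs Keq = 1.8190e-05 ⇒ Q<K, forward
Step 1:
                   M          C          A
  init         6.921     0.8097     0.0155
  Δ          -0.1716     0.1144     0.1716
  eq           6.749     0.9241     0.1871
  solve Keq expr → x = 0.0572; check Q = 1.8190e-05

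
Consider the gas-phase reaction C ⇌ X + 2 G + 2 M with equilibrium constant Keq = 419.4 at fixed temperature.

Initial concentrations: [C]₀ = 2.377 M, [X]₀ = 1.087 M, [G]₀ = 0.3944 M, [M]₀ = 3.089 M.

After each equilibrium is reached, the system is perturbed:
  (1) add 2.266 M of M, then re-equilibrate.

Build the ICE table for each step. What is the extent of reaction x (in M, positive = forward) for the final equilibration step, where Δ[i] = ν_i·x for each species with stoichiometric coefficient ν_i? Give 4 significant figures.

x = -0.2082 M

Q₀ = 0.6788 vs Keq = 419.4 ⇒ Q<K, forward
Step 1:
                    C           X           G           M
  I             2.377       1.087      0.3944       3.089
  C            -1.175       1.175        2.35        2.35
  E             1.202       2.262       2.745       5.439
  solve Keq expr → x = 1.175; check Q = 419.4
Then add 2.266 M of M.
Step 2:
                    C           X           G           M
  I             1.202       2.262       2.745       7.705
  C            0.2082     -0.2082     -0.4164     -0.4164
  E              1.41       2.054       2.328       7.289
  solve Keq expr → x = -0.2082; check Q = 419.4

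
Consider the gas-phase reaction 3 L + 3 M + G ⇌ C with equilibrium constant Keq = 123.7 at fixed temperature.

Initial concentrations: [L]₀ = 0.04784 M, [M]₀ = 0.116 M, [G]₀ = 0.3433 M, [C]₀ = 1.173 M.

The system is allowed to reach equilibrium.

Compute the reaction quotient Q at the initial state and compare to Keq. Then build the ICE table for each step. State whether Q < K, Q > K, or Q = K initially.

Q₀ = 1.9993e+07; Q > K (proceeds reverse)

Q₀ = 1.9993e+07 vs Keq = 123.7 ⇒ Q>K, reverse
Step 1:
                  L         M         G         C
  init      0.04784     0.116    0.3433     1.173
  Δ          0.4271    0.4271    0.1424   -0.1424
  eq         0.4749    0.5431    0.4857     1.031
  solve Keq expr → x = -0.1424; check Q = 123.7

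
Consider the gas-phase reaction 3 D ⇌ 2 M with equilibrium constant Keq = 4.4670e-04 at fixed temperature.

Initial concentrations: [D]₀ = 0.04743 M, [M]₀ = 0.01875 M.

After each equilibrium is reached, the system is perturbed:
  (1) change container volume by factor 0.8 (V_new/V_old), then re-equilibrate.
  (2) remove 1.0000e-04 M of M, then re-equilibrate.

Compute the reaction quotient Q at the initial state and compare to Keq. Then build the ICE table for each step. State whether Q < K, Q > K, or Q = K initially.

Q₀ = 3.295; Q > K (proceeds reverse)

Q₀ = 3.295 vs Keq = 4.4670e-04 ⇒ Q>K, reverse
Step 1:
                  D         M
  init      0.04743   0.01875
  Δ         0.02748  -0.01832
  eq        0.07491 4.3329e-04
  solve Keq expr → x = -0.009158; check Q = 4.4670e-04
Then change container volume by factor 0.8 (V_new/V_old).
Step 2:
                  D         M
  init      0.09363 5.4161e-04
  Δ       -9.4517e-05 6.3011e-05
  eq        0.09354 6.0462e-04
  solve Keq expr → x = 3.1506e-05; check Q = 4.4670e-04
Then remove 1.0000e-04 M of M.
Step 3:
                  D         M
  init      0.09354 5.0462e-04
  Δ       -1.4785e-04 9.8567e-05
  eq        0.09339 6.0319e-04
  solve Keq expr → x = 4.9284e-05; check Q = 4.4670e-04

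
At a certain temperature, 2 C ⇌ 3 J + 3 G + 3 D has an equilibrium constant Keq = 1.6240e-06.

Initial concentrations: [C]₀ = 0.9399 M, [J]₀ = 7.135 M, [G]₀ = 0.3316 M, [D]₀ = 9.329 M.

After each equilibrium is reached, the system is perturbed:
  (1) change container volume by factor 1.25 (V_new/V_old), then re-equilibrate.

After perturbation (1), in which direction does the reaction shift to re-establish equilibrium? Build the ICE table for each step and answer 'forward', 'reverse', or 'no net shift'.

Q₀ = 1.2172e+04 vs Keq = 1.6240e-06 ⇒ Q>K, reverse
Step 1:
                    C           J           G           D
  Initial      0.9399       7.135      0.3316       9.329
  Change       0.2209     -0.3314     -0.3314     -0.3314
  Equil         1.161       6.804  2.1208e-04       8.998
  solve Keq expr → x = -0.1105; check Q = 1.6240e-06
Then change container volume by factor 1.25 (V_new/V_old).
Step 2:
                    C           J           G           D
  Initial      0.9287       5.443  1.6967e-04       7.198
  Change  -7.7255e-05  1.1588e-04  1.1588e-04  1.1588e-04
  Equil        0.9286       5.443  2.8555e-04       7.198
  solve Keq expr → x = 3.8627e-05; check Q = 1.6240e-06

Direction: forward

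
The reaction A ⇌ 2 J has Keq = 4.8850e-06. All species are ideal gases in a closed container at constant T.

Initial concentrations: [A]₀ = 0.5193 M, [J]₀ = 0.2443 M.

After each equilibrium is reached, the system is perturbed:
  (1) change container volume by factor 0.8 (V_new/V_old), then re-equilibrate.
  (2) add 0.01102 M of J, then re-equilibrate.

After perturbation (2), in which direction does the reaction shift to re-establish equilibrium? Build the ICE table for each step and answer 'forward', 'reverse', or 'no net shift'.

Direction: reverse

Q₀ = 0.1149 vs Keq = 4.8850e-06 ⇒ Q>K, reverse
Step 1:
                  A         J
  I          0.5193    0.2443
  C          0.1213   -0.2425
  E          0.6406  0.001769
  solve Keq expr → x = -0.1213; check Q = 4.8850e-06
Then change container volume by factor 0.8 (V_new/V_old).
Step 2:
                  A         J
  I          0.8007  0.002211
  C       1.1665e-04 -2.3330e-04
  E          0.8008  0.001978
  solve Keq expr → x = -1.1665e-04; check Q = 4.8850e-06
Then add 0.01102 M of J.
Step 3:
                  A         J
  I          0.8008     0.013
  C        0.005507  -0.01101
  E          0.8063  0.001985
  solve Keq expr → x = -0.005507; check Q = 4.8850e-06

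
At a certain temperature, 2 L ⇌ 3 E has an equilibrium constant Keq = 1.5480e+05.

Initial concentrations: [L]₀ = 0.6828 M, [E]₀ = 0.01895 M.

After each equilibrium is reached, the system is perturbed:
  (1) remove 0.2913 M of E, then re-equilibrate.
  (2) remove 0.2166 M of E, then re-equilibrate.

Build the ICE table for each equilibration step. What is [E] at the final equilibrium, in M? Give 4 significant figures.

[E]_eq = 0.5338 M

Q₀ = 1.4596e-05 vs Keq = 1.5480e+05 ⇒ Q<K, forward
Step 1:
                  L         E
  init       0.6828   0.01895
  Δ         -0.6801      1.02
  eq       0.002692     1.039
  solve Keq expr → x = 0.3401; check Q = 1.5480e+05
Then remove 0.2913 M of E.
Step 2:
                  L         E
  init     0.002692    0.7478
  Δ       -0.001043  0.001565
  eq       0.001649    0.7494
  solve Keq expr → x = 5.2171e-04; check Q = 1.5480e+05
Then remove 0.2166 M of E.
Step 3:
                  L         E
  init     0.001649    0.5328
  Δ       -6.5764e-04 9.8646e-04
  eq      9.9115e-04    0.5338
  solve Keq expr → x = 3.2882e-04; check Q = 1.5480e+05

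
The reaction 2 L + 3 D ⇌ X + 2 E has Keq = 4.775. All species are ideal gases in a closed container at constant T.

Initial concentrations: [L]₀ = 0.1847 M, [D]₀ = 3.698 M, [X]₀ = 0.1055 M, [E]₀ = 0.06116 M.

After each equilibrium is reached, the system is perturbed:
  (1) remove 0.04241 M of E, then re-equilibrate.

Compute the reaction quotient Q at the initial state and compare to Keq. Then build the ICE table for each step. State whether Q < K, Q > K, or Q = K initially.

Q₀ = 2.2875e-04 vs Keq = 4.775 ⇒ Q<K, forward
Step 1:
                   L          D          X          E
  init        0.1847      3.698     0.1055    0.06116
  Δ          -0.1771    -0.2657    0.08857     0.1771
  eq        0.007555      3.432     0.1941     0.2383
  solve Keq expr → x = 0.08857; check Q = 4.775
Then remove 0.04241 M of E.
Step 2:
                   L          D          X          E
  init      0.007555      3.432     0.1941     0.1959
  Δ        -0.001288  -0.001932 6.4405e-04   0.001288
  eq        0.006267       3.43     0.1947     0.1972
  solve Keq expr → x = 6.4405e-04; check Q = 4.775

Q₀ = 2.2875e-04; Q < K (proceeds forward)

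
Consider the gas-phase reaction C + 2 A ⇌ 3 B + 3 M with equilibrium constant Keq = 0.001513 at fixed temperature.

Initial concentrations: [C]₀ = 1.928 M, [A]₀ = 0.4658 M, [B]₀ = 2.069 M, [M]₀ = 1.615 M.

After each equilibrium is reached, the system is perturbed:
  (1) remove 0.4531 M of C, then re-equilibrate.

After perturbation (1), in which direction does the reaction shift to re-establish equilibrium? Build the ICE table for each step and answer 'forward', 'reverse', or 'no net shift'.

Direction: reverse

Q₀ = 89.19 vs Keq = 0.001513 ⇒ Q>K, reverse
Step 1:
                  C         A         B         M
  I           1.928    0.4658     2.069     1.615
  C          0.4506    0.9012    -1.352    -1.352
  E           2.379     1.367    0.7172    0.2632
  solve Keq expr → x = -0.4506; check Q = 0.001513
Then remove 0.4531 M of C.
Step 2:
                  C         A         B         M
  I           1.926     1.367    0.7172    0.2632
  C        0.004134  0.008267   -0.0124   -0.0124
  E            1.93     1.375    0.7048    0.2508
  solve Keq expr → x = -0.004134; check Q = 0.001513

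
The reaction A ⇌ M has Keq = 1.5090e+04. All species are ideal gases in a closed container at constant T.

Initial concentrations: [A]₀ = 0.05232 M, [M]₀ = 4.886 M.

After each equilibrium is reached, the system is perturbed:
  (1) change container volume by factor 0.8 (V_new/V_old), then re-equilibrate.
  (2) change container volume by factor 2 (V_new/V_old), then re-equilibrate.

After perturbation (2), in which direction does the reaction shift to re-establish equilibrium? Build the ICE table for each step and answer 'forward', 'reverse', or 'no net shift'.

Q₀ = 93.39 vs Keq = 1.5090e+04 ⇒ Q<K, forward
Step 1:
                   A          M
  I          0.05232      4.886
  C         -0.05199    0.05199
  E       3.2724e-04      4.938
  solve Keq expr → x = 0.05199; check Q = 1.5090e+04
Then change container volume by factor 0.8 (V_new/V_old).
Step 2:
                   A          M
  I       4.0905e-04      6.172
  C                0          0
  E       4.0905e-04      6.172
  solve Keq expr → x = 0; check Q = 1.5090e+04
Then change container volume by factor 2 (V_new/V_old).
Step 3:
                   A          M
  I       2.0452e-04      3.086
  C                0          0
  E       2.0452e-04      3.086
  solve Keq expr → x = 0; check Q = 1.5090e+04

Direction: no net shift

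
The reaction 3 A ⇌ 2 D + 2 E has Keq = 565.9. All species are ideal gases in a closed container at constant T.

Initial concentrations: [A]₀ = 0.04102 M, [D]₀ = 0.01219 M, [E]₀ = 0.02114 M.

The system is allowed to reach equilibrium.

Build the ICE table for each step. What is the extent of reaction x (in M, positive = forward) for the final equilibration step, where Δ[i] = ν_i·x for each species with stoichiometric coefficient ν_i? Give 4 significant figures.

x = 0.01307 M

Q₀ = 9.6212e-04 vs Keq = 565.9 ⇒ Q<K, forward
Step 1:
                   A          D          E
  I          0.04102    0.01219    0.02114
  C         -0.03922    0.02615    0.02615
  E         0.001798    0.03834    0.04729
  solve Keq expr → x = 0.01307; check Q = 565.9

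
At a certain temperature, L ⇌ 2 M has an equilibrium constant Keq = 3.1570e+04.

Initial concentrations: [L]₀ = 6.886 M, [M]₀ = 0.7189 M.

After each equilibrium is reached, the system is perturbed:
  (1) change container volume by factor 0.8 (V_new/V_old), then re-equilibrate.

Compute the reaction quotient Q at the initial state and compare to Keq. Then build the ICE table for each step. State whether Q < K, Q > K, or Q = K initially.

Q₀ = 0.07505; Q < K (proceeds forward)

Q₀ = 0.07505 vs Keq = 3.1570e+04 ⇒ Q<K, forward
Step 1:
                    L           M
  init          6.886      0.7189
  Δ            -6.879       13.76
  eq         0.006639       14.48
  solve Keq expr → x = 6.879; check Q = 3.1570e+04
Then change container volume by factor 0.8 (V_new/V_old).
Step 2:
                    L           M
  init       0.008299        18.1
  Δ           0.00207    -0.00414
  eq          0.01037       18.09
  solve Keq expr → x = -0.00207; check Q = 3.1570e+04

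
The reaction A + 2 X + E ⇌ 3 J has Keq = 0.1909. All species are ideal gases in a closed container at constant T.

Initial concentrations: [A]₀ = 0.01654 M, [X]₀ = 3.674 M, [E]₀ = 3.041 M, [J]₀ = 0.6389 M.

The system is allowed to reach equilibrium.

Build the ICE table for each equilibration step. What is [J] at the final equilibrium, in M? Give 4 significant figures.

[J]_eq = 0.6051 M

Q₀ = 0.3841 vs Keq = 0.1909 ⇒ Q>K, reverse
Step 1:
                  A         X         E         J
  I         0.01654     3.674     3.041    0.6389
  C         0.01128   0.02256   0.01128  -0.03384
  E         0.02782     3.697     3.052    0.6051
  solve Keq expr → x = -0.01128; check Q = 0.1909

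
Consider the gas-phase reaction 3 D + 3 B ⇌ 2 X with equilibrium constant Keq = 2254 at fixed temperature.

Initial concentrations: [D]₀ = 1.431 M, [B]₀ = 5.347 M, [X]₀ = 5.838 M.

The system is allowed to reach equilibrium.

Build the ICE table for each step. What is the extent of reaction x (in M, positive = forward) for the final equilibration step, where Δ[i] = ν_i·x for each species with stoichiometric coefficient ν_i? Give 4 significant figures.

Q₀ = 0.07608 vs Keq = 2254 ⇒ Q<K, forward
Step 1:
                  D         B         X
  I           1.431     5.347     5.838
  C          -1.363    -1.363    0.9084
  E         0.06835     3.984     6.746
  solve Keq expr → x = 0.4542; check Q = 2254

x = 0.4542 M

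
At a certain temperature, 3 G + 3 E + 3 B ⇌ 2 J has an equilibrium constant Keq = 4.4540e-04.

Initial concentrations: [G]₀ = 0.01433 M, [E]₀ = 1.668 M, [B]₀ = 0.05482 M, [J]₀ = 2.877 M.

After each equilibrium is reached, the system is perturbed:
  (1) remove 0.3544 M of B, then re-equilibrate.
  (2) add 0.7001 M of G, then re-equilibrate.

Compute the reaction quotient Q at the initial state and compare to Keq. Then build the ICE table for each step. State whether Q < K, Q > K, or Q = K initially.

Q₀ = 3.6791e+09 vs Keq = 4.4540e-04 ⇒ Q>K, reverse
Step 1:
                   G          E          B          J
  Initial    0.01433      1.668    0.05482      2.877
  Change       2.093      2.093      2.093     -1.395
  Equil        2.107      3.761      2.148      1.482
  solve Keq expr → x = -0.6976; check Q = 4.4540e-04
Then remove 0.3544 M of B.
Step 2:
                   G          E          B          J
  Initial      2.107      3.761      1.793      1.482
  Change      0.1147     0.1147     0.1147   -0.07646
  Equil        2.222      3.876      1.908      1.405
  solve Keq expr → x = -0.03823; check Q = 4.4540e-04
Then add 0.7001 M of G.
Step 3:
                   G          E          B          J
  Initial      2.922      3.876      1.908      1.405
  Change      -0.186     -0.186     -0.186      0.124
  Equil        2.736      3.689      1.722      1.529
  solve Keq expr → x = 0.062; check Q = 4.4540e-04

Q₀ = 3.6791e+09; Q > K (proceeds reverse)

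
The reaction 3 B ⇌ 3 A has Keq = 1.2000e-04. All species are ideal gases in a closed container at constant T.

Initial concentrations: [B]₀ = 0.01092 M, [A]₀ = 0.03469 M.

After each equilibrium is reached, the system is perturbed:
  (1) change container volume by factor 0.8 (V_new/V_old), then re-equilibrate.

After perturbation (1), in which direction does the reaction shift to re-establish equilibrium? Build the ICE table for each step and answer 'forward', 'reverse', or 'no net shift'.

Direction: no net shift

Q₀ = 32.06 vs Keq = 1.2000e-04 ⇒ Q>K, reverse
Step 1:
                    B           A
  Initial     0.01092     0.03469
  Change      0.03255    -0.03255
  Equil       0.04347    0.002144
  solve Keq expr → x = -0.01085; check Q = 1.2000e-04
Then change container volume by factor 0.8 (V_new/V_old).
Step 2:
                    B           A
  Initial     0.05433     0.00268
  Change            0           0
  Equil       0.05433     0.00268
  solve Keq expr → x = 0; check Q = 1.2000e-04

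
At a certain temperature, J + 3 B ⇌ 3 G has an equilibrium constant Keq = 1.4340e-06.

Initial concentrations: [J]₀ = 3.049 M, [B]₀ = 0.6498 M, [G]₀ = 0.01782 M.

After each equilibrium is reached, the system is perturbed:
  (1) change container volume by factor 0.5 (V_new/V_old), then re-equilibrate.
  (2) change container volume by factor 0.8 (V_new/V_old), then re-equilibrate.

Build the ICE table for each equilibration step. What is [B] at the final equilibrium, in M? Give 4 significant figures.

[B]_eq = 1.633 M

Q₀ = 6.7644e-06 vs Keq = 1.4340e-06 ⇒ Q>K, reverse
Step 1:
                   J          B          G
  I            3.049     0.6498    0.01782
  C         0.002359   0.007076  -0.007076
  E            3.051     0.6569    0.01074
  solve Keq expr → x = -0.002359; check Q = 1.4340e-06
Then change container volume by factor 0.5 (V_new/V_old).
Step 2:
                   J          B          G
  I            6.103      1.314    0.02149
  C        -0.001823   -0.00547    0.00547
  E            6.101      1.308    0.02696
  solve Keq expr → x = 0.001823; check Q = 1.4340e-06
Then change container volume by factor 0.8 (V_new/V_old).
Step 3:
                   J          B          G
  I            7.626      1.635     0.0337
  C       -8.4806e-04  -0.002544   0.002544
  E            7.625      1.633    0.03624
  solve Keq expr → x = 8.4806e-04; check Q = 1.4340e-06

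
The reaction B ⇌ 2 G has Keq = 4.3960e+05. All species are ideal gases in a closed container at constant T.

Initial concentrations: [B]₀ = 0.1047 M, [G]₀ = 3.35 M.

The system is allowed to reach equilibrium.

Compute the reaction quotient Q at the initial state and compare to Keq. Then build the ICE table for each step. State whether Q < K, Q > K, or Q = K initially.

Q₀ = 107.2; Q < K (proceeds forward)

Q₀ = 107.2 vs Keq = 4.3960e+05 ⇒ Q<K, forward
Step 1:
                   B          G
  Initial     0.1047       3.35
  Change     -0.1047     0.2093
  Equil   2.8819e-05      3.559
  solve Keq expr → x = 0.1047; check Q = 4.3960e+05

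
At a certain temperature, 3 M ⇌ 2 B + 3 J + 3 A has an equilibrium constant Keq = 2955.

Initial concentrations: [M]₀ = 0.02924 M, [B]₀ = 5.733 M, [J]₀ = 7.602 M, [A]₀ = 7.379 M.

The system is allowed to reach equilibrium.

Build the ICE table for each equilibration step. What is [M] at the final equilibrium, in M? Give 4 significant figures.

[M]_eq = 3.151 M

Q₀ = 2.3206e+11 vs Keq = 2955 ⇒ Q>K, reverse
Step 1:
                   M          B          J          A
  I          0.02924      5.733      7.602      7.379
  C            3.122     -2.081     -3.122     -3.122
  E            3.151      3.652       4.48      4.257
  solve Keq expr → x = -1.041; check Q = 2955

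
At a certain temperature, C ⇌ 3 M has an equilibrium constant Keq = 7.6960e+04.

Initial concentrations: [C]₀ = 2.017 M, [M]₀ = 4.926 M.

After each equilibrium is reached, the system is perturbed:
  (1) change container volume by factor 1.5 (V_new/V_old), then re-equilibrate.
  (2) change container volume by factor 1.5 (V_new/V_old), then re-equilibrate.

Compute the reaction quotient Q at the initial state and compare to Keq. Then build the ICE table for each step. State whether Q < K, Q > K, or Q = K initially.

Q₀ = 59.26; Q < K (proceeds forward)

Q₀ = 59.26 vs Keq = 7.6960e+04 ⇒ Q<K, forward
Step 1:
                   C          M
  Initial      2.017      4.926
  Change          -2          6
  Equil      0.01695      10.93
  solve Keq expr → x = 2; check Q = 7.6960e+04
Then change container volume by factor 1.5 (V_new/V_old).
Step 2:
                   C          M
  Initial     0.0113      7.284
  Change   -0.006238    0.01872
  Equil     0.005061      7.303
  solve Keq expr → x = 0.006238; check Q = 7.6960e+04
Then change container volume by factor 1.5 (V_new/V_old).
Step 3:
                   C          M
  Initial   0.003374      4.869
  Change   -0.001869   0.005607
  Equil     0.001505      4.874
  solve Keq expr → x = 0.001869; check Q = 7.6960e+04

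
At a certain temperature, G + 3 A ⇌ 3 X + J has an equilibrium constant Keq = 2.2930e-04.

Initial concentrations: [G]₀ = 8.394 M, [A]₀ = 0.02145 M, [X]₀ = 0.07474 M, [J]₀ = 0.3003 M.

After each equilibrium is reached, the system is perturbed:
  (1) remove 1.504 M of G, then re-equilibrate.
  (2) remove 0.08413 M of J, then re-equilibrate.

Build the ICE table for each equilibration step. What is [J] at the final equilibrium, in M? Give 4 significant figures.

Q₀ = 1.513 vs Keq = 2.2930e-04 ⇒ Q>K, reverse
Step 1:
                   G          A          X          J
  I            8.394    0.02145    0.07474     0.3003
  C          0.01979    0.05937   -0.05937   -0.01979
  E            8.414    0.08082    0.01537     0.2805
  solve Keq expr → x = -0.01979; check Q = 2.2930e-04
Then remove 1.504 M of G.
Step 2:
                   G          A          X          J
  I             6.91    0.08082    0.01537     0.2805
  C       2.7491e-04 8.2472e-04 -8.2472e-04 -2.7491e-04
  E             6.91    0.08164    0.01455     0.2802
  solve Keq expr → x = -2.7491e-04; check Q = 2.2930e-04
Then remove 0.08413 M of J.
Step 3:
                   G          A          X          J
  I             6.91    0.08164    0.01455     0.1961
  C       -5.0631e-04  -0.001519   0.001519 5.0631e-04
  E             6.91    0.08013    0.01606     0.1966
  solve Keq expr → x = 5.0631e-04; check Q = 2.2930e-04

[J]_eq = 0.1966 M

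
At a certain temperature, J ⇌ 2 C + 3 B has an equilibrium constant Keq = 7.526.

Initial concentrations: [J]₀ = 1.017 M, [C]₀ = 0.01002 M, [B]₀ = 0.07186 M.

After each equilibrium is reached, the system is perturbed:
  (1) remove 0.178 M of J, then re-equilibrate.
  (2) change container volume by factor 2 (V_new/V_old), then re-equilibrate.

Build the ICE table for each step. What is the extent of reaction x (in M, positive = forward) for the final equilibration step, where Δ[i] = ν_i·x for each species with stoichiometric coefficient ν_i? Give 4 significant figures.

Q₀ = 3.6633e-08 vs Keq = 7.526 ⇒ Q<K, forward
Step 1:
                    J           C           B
  init          1.017     0.01002     0.07186
  Δ           -0.4984      0.9969       1.495
  eq           0.5186       1.007       1.567
  solve Keq expr → x = 0.4984; check Q = 7.526
Then remove 0.178 M of J.
Step 2:
                    J           C           B
  init         0.3406       1.007       1.567
  Δ           0.03274    -0.06548    -0.09823
  eq           0.3733      0.9414       1.469
  solve Keq expr → x = -0.03274; check Q = 7.526
Then change container volume by factor 2 (V_new/V_old).
Step 3:
                    J           C           B
  init         0.1866      0.4707      0.7345
  Δ           -0.1101      0.2202      0.3303
  eq          0.07656      0.6909       1.065
  solve Keq expr → x = 0.1101; check Q = 7.526

x = 0.1101 M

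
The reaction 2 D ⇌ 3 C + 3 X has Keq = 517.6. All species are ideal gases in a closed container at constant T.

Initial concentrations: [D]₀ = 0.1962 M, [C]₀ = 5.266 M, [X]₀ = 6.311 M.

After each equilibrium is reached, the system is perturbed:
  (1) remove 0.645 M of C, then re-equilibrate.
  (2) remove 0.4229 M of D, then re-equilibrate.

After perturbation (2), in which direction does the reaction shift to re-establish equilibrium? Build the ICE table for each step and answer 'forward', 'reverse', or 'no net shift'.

Direction: reverse

Q₀ = 9.5354e+05 vs Keq = 517.6 ⇒ Q>K, reverse
Step 1:
                   D          C          X
  Initial     0.1962      5.266      6.311
  Change       1.555     -2.333     -2.333
  Equil        1.752      2.933      3.978
  solve Keq expr → x = -0.7777; check Q = 517.6
Then remove 0.645 M of C.
Step 2:
                   D          C          X
  Initial      1.752      2.288      3.978
  Change     -0.1792     0.2687     0.2687
  Equil        1.572      2.557      4.247
  solve Keq expr → x = 0.08958; check Q = 517.6
Then remove 0.4229 M of D.
Step 3:
                   D          C          X
  Initial       1.15      2.557      4.247
  Change      0.1373    -0.2059    -0.2059
  Equil        1.287      2.351      4.041
  solve Keq expr → x = -0.06863; check Q = 517.6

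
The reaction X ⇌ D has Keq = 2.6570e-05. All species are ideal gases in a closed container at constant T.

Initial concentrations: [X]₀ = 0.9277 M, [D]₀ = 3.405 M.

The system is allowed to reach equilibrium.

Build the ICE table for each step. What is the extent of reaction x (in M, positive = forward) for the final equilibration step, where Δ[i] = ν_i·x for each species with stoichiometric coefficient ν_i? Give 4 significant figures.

x = -3.405 M

Q₀ = 3.67 vs Keq = 2.6570e-05 ⇒ Q>K, reverse
Step 1:
                   X          D
  I           0.9277      3.405
  C            3.405     -3.405
  E            4.333 1.1512e-04
  solve Keq expr → x = -3.405; check Q = 2.6570e-05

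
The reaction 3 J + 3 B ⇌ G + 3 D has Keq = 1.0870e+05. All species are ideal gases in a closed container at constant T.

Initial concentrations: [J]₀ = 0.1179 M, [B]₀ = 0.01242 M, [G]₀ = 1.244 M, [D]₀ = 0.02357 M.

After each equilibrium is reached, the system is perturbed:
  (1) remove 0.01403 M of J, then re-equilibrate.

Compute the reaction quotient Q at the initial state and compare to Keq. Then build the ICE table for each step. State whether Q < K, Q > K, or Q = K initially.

Q₀ = 5188; Q < K (proceeds forward)

Q₀ = 5188 vs Keq = 1.0870e+05 ⇒ Q<K, forward
Step 1:
                  J         B         G         D
  init       0.1179   0.01242     1.244   0.02357
  Δ       -0.006368 -0.006368  0.002123  0.006368
  eq         0.1115  0.006052     1.246   0.02994
  solve Keq expr → x = 0.002123; check Q = 1.0870e+05
Then remove 0.01403 M of J.
Step 2:
                  J         B         G         D
  init       0.0975  0.006052     1.246   0.02994
  Δ       6.6951e-04 6.6951e-04 -2.2317e-04 -6.6951e-04
  eq        0.09817  0.006722     1.246   0.02927
  solve Keq expr → x = -2.2317e-04; check Q = 1.0870e+05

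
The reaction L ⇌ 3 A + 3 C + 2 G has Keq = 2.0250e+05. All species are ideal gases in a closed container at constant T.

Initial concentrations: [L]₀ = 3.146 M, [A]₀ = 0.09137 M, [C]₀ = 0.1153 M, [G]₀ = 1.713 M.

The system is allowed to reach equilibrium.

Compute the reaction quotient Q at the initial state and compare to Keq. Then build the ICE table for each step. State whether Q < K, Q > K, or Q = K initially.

Q₀ = 1.0906e-06; Q < K (proceeds forward)

Q₀ = 1.0906e-06 vs Keq = 2.0250e+05 ⇒ Q<K, forward
Step 1:
                    L           A           C           G
  init          3.146     0.09137      0.1153       1.713
  Δ            -1.587        4.76        4.76       3.173
  eq            1.559       4.851       4.875       4.886
  solve Keq expr → x = 1.587; check Q = 2.0250e+05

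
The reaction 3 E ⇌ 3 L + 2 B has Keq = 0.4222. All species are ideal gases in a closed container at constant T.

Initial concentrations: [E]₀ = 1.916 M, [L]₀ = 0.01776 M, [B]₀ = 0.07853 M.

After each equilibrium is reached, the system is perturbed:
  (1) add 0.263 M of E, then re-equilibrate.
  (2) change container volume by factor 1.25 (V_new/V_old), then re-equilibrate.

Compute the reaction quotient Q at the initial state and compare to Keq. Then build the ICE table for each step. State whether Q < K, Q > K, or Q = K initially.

Q₀ = 4.9115e-09 vs Keq = 0.4222 ⇒ Q<K, forward
Step 1:
                   E          L          B
  I            1.916    0.01776    0.07853
  C          -0.9268     0.9268     0.6179
  E           0.9892     0.9446     0.6964
  solve Keq expr → x = 0.3089; check Q = 0.4222
Then add 0.263 M of E.
Step 2:
                   E          L          B
  I            1.252     0.9446     0.6964
  C         -0.09624    0.09624    0.06416
  E            1.156      1.041     0.7606
  solve Keq expr → x = 0.03208; check Q = 0.4222
Then change container volume by factor 1.25 (V_new/V_old).
Step 3:
                   E          L          B
  I           0.9248     0.8326     0.6084
  C         -0.04977    0.04977    0.03318
  E            0.875     0.8824     0.6416
  solve Keq expr → x = 0.01659; check Q = 0.4222

Q₀ = 4.9115e-09; Q < K (proceeds forward)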